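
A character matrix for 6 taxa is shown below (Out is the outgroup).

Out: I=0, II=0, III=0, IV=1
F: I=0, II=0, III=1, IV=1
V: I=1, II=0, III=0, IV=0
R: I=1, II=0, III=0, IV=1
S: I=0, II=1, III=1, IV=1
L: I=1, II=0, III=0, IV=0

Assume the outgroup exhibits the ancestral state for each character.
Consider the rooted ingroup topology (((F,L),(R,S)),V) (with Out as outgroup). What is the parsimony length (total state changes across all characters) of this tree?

8

Map each character onto (((F,L),(R,S)),V) (rooted by Out) and count the minimum state changes it requires (Fitch parsimony):
I: 3; II: 1; III: 2; IV: 2.
Total tree length = 8.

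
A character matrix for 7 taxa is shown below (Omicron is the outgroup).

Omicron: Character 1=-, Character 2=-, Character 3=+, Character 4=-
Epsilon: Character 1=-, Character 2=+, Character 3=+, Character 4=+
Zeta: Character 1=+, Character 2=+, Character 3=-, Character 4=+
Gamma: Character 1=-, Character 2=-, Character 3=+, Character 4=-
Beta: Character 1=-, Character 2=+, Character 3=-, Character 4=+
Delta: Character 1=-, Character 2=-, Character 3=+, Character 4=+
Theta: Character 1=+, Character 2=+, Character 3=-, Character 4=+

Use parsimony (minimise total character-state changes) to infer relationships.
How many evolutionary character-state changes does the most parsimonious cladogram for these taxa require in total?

4

Character polarity is set by the outgroup: the derived state is whichever differs from the outgroup's state, so for Character 3 the derived state is '-', and for the remaining characters it is '+'.
Character 1 (derived state '+') is shared by Theta and Zeta — a synapomorphy uniting that clade.
Character 2: derived state '+' in Beta, Epsilon, Theta, and Zeta only — synapomorphy for {Beta, Epsilon, Theta, Zeta}.
Character 3 (derived state '-') is shared by Beta, Theta, and Zeta — a synapomorphy uniting that clade.
Character 4 (derived state '+') is shared by Beta, Delta, Epsilon, Theta, and Zeta — a synapomorphy uniting that clade.
Most parsimonious ingroup topology: (((Epsilon,((Zeta,Theta),Beta)),Delta),Gamma).
Changes per character on this tree: Character 1: 1; Character 2: 1; Character 3: 1; Character 4: 1.
Total = 4.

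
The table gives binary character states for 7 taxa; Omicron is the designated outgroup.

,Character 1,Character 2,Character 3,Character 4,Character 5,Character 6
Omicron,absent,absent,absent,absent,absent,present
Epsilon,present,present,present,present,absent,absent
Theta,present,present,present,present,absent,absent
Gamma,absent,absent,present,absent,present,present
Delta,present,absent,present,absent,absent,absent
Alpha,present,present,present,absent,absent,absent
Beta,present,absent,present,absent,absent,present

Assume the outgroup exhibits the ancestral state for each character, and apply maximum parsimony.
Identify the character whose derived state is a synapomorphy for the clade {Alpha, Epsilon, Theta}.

Character polarity is set by the outgroup: the derived state is whichever differs from the outgroup's state, so for Character 6 the derived state is 'absent', and for the remaining characters it is 'present'.
Character 1 (derived state 'present') is shared by Alpha, Beta, Delta, Epsilon, and Theta — a synapomorphy uniting that clade.
Character 2 (derived state 'present') is shared by Alpha, Epsilon, and Theta — a synapomorphy uniting that clade.
Character 3 (derived state 'present') is shared by all ingroup taxa — unites the whole ingroup.
Character 4 (derived state 'present') is shared by Epsilon and Theta — a synapomorphy uniting that clade.
Character 5 (derived state 'present') is unique to Gamma (autapomorphy; uninformative for grouping).
Character 6 (derived state 'absent') is shared by Alpha, Delta, Epsilon, and Theta — a synapomorphy uniting that clade.
Most parsimonious ingroup topology: (((((Epsilon,Theta),Alpha),Delta),Beta),Gamma).
The clade {Alpha, Epsilon, Theta} is supported by Character 2: its derived state 'present' occurs in exactly those taxa and in no other taxon (including the outgroup).

Character 2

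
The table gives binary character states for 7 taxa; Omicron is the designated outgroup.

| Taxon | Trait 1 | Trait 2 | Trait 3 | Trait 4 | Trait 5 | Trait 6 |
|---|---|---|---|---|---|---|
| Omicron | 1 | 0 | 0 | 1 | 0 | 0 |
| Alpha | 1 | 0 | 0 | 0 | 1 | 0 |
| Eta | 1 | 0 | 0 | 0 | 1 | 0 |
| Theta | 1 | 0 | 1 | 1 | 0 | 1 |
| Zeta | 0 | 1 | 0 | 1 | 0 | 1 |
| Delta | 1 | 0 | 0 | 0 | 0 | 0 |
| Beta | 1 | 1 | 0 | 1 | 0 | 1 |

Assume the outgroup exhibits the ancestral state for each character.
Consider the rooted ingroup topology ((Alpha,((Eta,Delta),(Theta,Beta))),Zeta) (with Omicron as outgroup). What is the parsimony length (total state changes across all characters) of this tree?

10

Map each character onto ((Alpha,((Eta,Delta),(Theta,Beta))),Zeta) (rooted by Omicron) and count the minimum state changes it requires (Fitch parsimony):
Trait 1: 1; Trait 2: 2; Trait 3: 1; Trait 4: 2; Trait 5: 2; Trait 6: 2.
Total tree length = 10.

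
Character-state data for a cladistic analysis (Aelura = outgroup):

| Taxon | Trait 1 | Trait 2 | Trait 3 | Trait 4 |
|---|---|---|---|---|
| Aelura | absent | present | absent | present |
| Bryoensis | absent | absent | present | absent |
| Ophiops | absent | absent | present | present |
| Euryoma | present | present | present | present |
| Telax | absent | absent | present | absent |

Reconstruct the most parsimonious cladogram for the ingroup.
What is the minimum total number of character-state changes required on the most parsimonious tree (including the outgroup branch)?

Character polarity is set by the outgroup: the derived state is whichever differs from the outgroup's state, so for Trait 2, Trait 4 the derived state is 'absent', and for the remaining characters it is 'present'.
Trait 1 (derived state 'present') is unique to Euryoma (autapomorphy; uninformative for grouping).
Trait 2 (derived state 'absent') is shared by Bryoensis, Ophiops, and Telax — a synapomorphy uniting that clade.
All ingroup taxa share the derived state 'present' for Trait 3; it defines the ingroup but does not resolve relationships within it.
Only Bryoensis and Telax show the derived state 'absent' for Trait 4, supporting them as a clade.
Most parsimonious ingroup topology: (((Bryoensis,Telax),Ophiops),Euryoma).
Changes per character on this tree: Trait 1: 1; Trait 2: 1; Trait 3: 1; Trait 4: 1.
Total = 4.

4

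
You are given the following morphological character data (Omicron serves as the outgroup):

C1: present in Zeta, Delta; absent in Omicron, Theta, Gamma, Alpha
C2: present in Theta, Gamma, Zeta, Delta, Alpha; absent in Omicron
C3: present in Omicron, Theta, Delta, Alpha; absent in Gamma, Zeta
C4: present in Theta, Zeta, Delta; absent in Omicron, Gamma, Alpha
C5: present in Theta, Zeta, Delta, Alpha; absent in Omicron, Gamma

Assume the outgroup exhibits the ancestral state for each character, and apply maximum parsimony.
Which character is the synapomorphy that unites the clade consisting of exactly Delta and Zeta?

C1

Character polarity is set by the outgroup: the derived state is whichever differs from the outgroup's state, so for C3 the derived state is 'absent', and for the remaining characters it is 'present'.
C1: derived state 'present' in Delta and Zeta only — synapomorphy for {Delta, Zeta}.
All ingroup taxa share the derived state 'present' for C2; it defines the ingroup but does not resolve relationships within it.
C3 groups Gamma and Zeta, which is incompatible with the clades supported by the remaining characters; treating it as convergent (homoplasy) costs fewer steps than any alternative tree.
Only Delta, Theta, and Zeta show the derived state 'present' for C4, supporting them as a clade.
C5 (derived state 'present') is shared by Alpha, Delta, Theta, and Zeta — a synapomorphy uniting that clade.
Most parsimonious ingroup topology: (((Theta,(Zeta,Delta)),Alpha),Gamma).
The clade {Delta, Zeta} is supported by C1: its derived state 'present' occurs in exactly those taxa and in no other taxon (including the outgroup).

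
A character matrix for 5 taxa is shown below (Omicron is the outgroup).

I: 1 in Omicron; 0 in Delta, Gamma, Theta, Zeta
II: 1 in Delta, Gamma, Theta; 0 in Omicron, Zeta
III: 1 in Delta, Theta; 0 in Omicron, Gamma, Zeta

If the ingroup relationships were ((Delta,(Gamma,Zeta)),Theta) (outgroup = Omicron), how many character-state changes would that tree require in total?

Map each character onto ((Delta,(Gamma,Zeta)),Theta) (rooted by Omicron) and count the minimum state changes it requires (Fitch parsimony):
I: 1; II: 2; III: 2.
Total tree length = 5.

5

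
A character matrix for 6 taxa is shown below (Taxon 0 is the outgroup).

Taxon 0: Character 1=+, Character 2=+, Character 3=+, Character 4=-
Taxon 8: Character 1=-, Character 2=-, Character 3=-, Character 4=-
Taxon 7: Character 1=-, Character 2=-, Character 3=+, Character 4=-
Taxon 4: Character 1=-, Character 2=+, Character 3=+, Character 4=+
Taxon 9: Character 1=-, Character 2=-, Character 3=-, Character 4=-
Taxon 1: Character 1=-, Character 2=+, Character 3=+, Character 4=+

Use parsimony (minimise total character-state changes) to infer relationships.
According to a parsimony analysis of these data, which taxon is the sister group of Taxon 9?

Taxon 8

Character polarity is set by the outgroup: the derived state is whichever differs from the outgroup's state, so for Character 1, Character 2, Character 3 the derived state is '-', and for the remaining characters it is '+'.
Character 1 (derived state '-') is shared by all ingroup taxa — unites the whole ingroup.
Only Taxon 7, Taxon 8, and Taxon 9 show the derived state '-' for Character 2, supporting them as a clade.
Character 3 (derived state '-') is shared by Taxon 8 and Taxon 9 — a synapomorphy uniting that clade.
Only Taxon 1 and Taxon 4 show the derived state '+' for Character 4, supporting them as a clade.
Most parsimonious ingroup topology: (((Taxon 8,Taxon 9),Taxon 7),(Taxon 4,Taxon 1)).
Taxon 9 and Taxon 8 form a cherry on this tree, so they are sister taxa.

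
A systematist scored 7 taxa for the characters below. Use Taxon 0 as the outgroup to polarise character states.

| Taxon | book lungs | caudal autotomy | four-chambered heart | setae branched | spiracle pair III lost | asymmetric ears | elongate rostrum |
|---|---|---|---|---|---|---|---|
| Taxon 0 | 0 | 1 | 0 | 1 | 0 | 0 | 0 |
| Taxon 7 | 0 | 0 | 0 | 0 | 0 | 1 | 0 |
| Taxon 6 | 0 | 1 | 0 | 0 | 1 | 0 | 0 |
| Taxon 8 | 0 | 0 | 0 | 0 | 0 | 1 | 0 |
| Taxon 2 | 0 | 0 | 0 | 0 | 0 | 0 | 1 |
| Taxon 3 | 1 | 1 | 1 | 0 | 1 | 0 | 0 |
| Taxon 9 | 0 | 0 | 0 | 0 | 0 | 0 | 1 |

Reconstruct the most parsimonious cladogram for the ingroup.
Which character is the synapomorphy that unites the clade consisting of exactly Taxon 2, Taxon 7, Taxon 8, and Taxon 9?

Character polarity is set by the outgroup: the derived state is whichever differs from the outgroup's state, so for caudal autotomy, setae branched the derived state is '0', and for the remaining characters it is '1'.
book lungs: derived state '1' in Taxon 3 only — an autapomorphy, so it tells us nothing about relationships among taxa.
Only Taxon 2, Taxon 7, Taxon 8, and Taxon 9 show the derived state '0' for caudal autotomy, supporting them as a clade.
four-chambered heart (derived state '1') is unique to Taxon 3 (autapomorphy; uninformative for grouping).
setae branched (derived state '0') is shared by all ingroup taxa — unites the whole ingroup.
Only Taxon 3 and Taxon 6 show the derived state '1' for spiracle pair III lost, supporting them as a clade.
asymmetric ears (derived state '1') is shared by Taxon 7 and Taxon 8 — a synapomorphy uniting that clade.
elongate rostrum (derived state '1') is shared by Taxon 2 and Taxon 9 — a synapomorphy uniting that clade.
Most parsimonious ingroup topology: (((Taxon 7,Taxon 8),(Taxon 2,Taxon 9)),(Taxon 6,Taxon 3)).
The clade {Taxon 2, Taxon 7, Taxon 8, Taxon 9} is supported by caudal autotomy: its derived state '0' occurs in exactly those taxa and in no other taxon (including the outgroup).

caudal autotomy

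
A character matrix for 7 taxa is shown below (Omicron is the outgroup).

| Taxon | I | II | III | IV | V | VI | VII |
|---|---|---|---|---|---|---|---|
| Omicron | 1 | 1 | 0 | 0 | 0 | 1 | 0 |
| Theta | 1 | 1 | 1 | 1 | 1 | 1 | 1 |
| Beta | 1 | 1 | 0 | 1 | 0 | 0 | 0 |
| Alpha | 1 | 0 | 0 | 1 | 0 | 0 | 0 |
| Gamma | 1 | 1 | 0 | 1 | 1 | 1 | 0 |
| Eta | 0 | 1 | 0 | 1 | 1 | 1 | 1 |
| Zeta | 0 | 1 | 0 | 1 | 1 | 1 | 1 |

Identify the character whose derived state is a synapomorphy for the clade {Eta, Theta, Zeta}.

Character polarity is set by the outgroup: the derived state is whichever differs from the outgroup's state, so for I, II, VI the derived state is '0', and for the remaining characters it is '1'.
Only Eta and Zeta show the derived state '0' for I, supporting them as a clade.
II (derived state '0') is unique to Alpha (autapomorphy; uninformative for grouping).
III (derived state '1') is unique to Theta (autapomorphy; uninformative for grouping).
IV (derived state '1') is shared by all ingroup taxa — unites the whole ingroup.
V: derived state '1' in Eta, Gamma, Theta, and Zeta only — synapomorphy for {Eta, Gamma, Theta, Zeta}.
Only Alpha and Beta show the derived state '0' for VI, supporting them as a clade.
VII: derived state '1' in Eta, Theta, and Zeta only — synapomorphy for {Eta, Theta, Zeta}.
Most parsimonious ingroup topology: (((Theta,(Eta,Zeta)),Gamma),(Beta,Alpha)).
The clade {Eta, Theta, Zeta} is supported by VII: its derived state '1' occurs in exactly those taxa and in no other taxon (including the outgroup).

VII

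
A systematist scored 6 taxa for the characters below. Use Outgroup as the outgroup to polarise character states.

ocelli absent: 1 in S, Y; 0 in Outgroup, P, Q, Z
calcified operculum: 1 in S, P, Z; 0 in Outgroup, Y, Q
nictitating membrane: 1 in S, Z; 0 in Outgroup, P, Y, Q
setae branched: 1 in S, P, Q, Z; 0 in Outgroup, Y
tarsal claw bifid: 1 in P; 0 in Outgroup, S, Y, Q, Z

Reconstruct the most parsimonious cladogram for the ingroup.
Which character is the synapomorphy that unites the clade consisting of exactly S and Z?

nictitating membrane

The outgroup has state '0' for every character, so '1' is the derived state throughout.
ocelli absent (state '1') occurs in S and Y but conflicts with the nesting implied by the other characters — most parsimoniously interpreted as homoplasy.
Only P, S, and Z show the derived state '1' for calcified operculum, supporting them as a clade.
nictitating membrane: derived state '1' in S and Z only — synapomorphy for {S, Z}.
Only P, Q, S, and Z show the derived state '1' for setae branched, supporting them as a clade.
tarsal claw bifid: derived state '1' in P only — an autapomorphy, so it tells us nothing about relationships among taxa.
Most parsimonious ingroup topology: ((((S,Z),P),Q),Y).
The clade {S, Z} is supported by nictitating membrane: its derived state '1' occurs in exactly those taxa and in no other taxon (including the outgroup).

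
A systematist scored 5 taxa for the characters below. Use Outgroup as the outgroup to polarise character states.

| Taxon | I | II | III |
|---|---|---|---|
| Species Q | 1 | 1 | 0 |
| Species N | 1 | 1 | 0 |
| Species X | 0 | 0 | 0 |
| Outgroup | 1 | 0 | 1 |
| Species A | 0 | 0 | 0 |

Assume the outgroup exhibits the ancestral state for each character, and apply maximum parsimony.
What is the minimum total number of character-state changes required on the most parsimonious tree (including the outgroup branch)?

Character polarity is set by the outgroup: the derived state is whichever differs from the outgroup's state, so for I, III the derived state is '0', and for the remaining characters it is '1'.
I: derived state '0' in Species A and Species X only — synapomorphy for {Species A, Species X}.
Only Species N and Species Q show the derived state '1' for II, supporting them as a clade.
III (derived state '0') is shared by all ingroup taxa — unites the whole ingroup.
Most parsimonious ingroup topology: ((Species N,Species Q),(Species A,Species X)).
Changes per character on this tree: I: 1; II: 1; III: 1.
Total = 3.

3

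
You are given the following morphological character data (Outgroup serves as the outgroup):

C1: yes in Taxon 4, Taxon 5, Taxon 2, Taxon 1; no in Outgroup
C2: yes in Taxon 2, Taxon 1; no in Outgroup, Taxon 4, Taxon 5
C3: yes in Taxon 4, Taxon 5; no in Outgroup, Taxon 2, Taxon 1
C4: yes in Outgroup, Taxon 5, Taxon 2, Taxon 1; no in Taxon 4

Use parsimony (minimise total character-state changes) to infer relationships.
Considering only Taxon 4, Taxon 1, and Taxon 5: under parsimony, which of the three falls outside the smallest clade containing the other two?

Character polarity is set by the outgroup: the derived state is whichever differs from the outgroup's state, so for C4 the derived state is 'no', and for the remaining characters it is 'yes'.
All ingroup taxa share the derived state 'yes' for C1; it defines the ingroup but does not resolve relationships within it.
Only Taxon 1 and Taxon 2 show the derived state 'yes' for C2, supporting them as a clade.
Only Taxon 4 and Taxon 5 show the derived state 'yes' for C3, supporting them as a clade.
C4: derived state 'no' in Taxon 4 only — an autapomorphy, so it tells us nothing about relationships among taxa.
Most parsimonious ingroup topology: ((Taxon 4,Taxon 5),(Taxon 2,Taxon 1)).
Taxon 4 and Taxon 5 share a more recent common ancestor with each other than either does with Taxon 1, so Taxon 1 is the least closely related of the three.

Taxon 1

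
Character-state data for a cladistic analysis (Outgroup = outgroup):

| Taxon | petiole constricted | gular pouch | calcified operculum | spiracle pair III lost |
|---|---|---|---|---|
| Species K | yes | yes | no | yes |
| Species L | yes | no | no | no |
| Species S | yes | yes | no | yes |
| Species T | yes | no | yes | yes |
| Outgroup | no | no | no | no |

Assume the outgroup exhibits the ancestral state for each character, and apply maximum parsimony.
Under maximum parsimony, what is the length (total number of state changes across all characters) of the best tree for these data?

The outgroup has state 'no' for every character, so 'yes' is the derived state throughout.
petiole constricted (derived state 'yes') is shared by all ingroup taxa — unites the whole ingroup.
Only Species K and Species S show the derived state 'yes' for gular pouch, supporting them as a clade.
calcified operculum: derived state 'yes' in Species T only — an autapomorphy, so it tells us nothing about relationships among taxa.
spiracle pair III lost: derived state 'yes' in Species K, Species S, and Species T only — synapomorphy for {Species K, Species S, Species T}.
Most parsimonious ingroup topology: (Species L,(Species T,(Species S,Species K))).
Changes per character on this tree: petiole constricted: 1; gular pouch: 1; calcified operculum: 1; spiracle pair III lost: 1.
Total = 4.

4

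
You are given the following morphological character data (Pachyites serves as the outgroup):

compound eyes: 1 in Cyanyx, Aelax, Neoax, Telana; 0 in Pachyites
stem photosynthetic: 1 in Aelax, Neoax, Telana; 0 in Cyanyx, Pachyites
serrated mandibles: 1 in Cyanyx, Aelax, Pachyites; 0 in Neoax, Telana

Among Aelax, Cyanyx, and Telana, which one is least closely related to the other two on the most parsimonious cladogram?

Character polarity is set by the outgroup: the derived state is whichever differs from the outgroup's state, so for serrated mandibles the derived state is '0', and for the remaining characters it is '1'.
All ingroup taxa share the derived state '1' for compound eyes; it defines the ingroup but does not resolve relationships within it.
Only Aelax, Neoax, and Telana show the derived state '1' for stem photosynthetic, supporting them as a clade.
Only Neoax and Telana show the derived state '0' for serrated mandibles, supporting them as a clade.
Most parsimonious ingroup topology: (((Telana,Neoax),Aelax),Cyanyx).
Telana and Aelax share a more recent common ancestor with each other than either does with Cyanyx, so Cyanyx is the least closely related of the three.

Cyanyx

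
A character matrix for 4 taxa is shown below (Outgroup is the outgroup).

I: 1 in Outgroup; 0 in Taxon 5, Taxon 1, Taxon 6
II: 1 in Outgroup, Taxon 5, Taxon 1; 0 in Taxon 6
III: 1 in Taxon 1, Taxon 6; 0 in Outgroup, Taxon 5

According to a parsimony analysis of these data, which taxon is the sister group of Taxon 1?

Character polarity is set by the outgroup: the derived state is whichever differs from the outgroup's state, so for I, II the derived state is '0', and for the remaining characters it is '1'.
I (derived state '0') is shared by all ingroup taxa — unites the whole ingroup.
II (derived state '0') is unique to Taxon 6 (autapomorphy; uninformative for grouping).
Only Taxon 1 and Taxon 6 show the derived state '1' for III, supporting them as a clade.
Most parsimonious ingroup topology: ((Taxon 6,Taxon 1),Taxon 5).
Taxon 1 and Taxon 6 form a cherry on this tree, so they are sister taxa.

Taxon 6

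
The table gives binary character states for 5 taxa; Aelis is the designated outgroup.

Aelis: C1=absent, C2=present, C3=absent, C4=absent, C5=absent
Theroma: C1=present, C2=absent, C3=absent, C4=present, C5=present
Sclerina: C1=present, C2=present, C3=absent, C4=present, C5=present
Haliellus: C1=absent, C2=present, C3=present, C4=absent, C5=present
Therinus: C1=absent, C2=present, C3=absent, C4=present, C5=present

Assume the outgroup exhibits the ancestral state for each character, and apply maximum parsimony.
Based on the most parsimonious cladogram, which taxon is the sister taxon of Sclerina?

Theroma

Character polarity is set by the outgroup: the derived state is whichever differs from the outgroup's state, so for C2 the derived state is 'absent', and for the remaining characters it is 'present'.
Only Sclerina and Theroma show the derived state 'present' for C1, supporting them as a clade.
C2: derived state 'absent' in Theroma only — an autapomorphy, so it tells us nothing about relationships among taxa.
C3 (derived state 'present') is unique to Haliellus (autapomorphy; uninformative for grouping).
Only Sclerina, Therinus, and Theroma show the derived state 'present' for C4, supporting them as a clade.
C5 (derived state 'present') is shared by all ingroup taxa — unites the whole ingroup.
Most parsimonious ingroup topology: (Haliellus,(Therinus,(Sclerina,Theroma))).
Sclerina and Theroma form a cherry on this tree, so they are sister taxa.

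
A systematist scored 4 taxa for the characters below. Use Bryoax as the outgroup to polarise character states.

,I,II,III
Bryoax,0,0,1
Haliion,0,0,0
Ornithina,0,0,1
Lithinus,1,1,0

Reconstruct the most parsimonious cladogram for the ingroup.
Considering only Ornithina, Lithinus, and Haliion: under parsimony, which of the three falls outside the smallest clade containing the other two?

Ornithina

Character polarity is set by the outgroup: the derived state is whichever differs from the outgroup's state, so for III the derived state is '0', and for the remaining characters it is '1'.
I: derived state '1' in Lithinus only — an autapomorphy, so it tells us nothing about relationships among taxa.
II: derived state '1' in Lithinus only — an autapomorphy, so it tells us nothing about relationships among taxa.
III: derived state '0' in Haliion and Lithinus only — synapomorphy for {Haliion, Lithinus}.
Most parsimonious ingroup topology: ((Haliion,Lithinus),Ornithina).
Lithinus and Haliion share a more recent common ancestor with each other than either does with Ornithina, so Ornithina is the least closely related of the three.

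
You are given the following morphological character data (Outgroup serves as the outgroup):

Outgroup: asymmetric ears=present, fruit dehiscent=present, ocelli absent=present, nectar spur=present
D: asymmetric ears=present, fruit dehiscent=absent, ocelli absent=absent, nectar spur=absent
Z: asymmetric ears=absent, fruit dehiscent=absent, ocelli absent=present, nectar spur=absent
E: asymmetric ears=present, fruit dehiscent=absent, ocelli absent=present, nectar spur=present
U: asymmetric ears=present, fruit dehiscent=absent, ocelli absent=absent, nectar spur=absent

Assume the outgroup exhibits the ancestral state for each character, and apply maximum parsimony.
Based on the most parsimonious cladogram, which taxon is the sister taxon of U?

D

The outgroup has state 'present' for every character, so 'absent' is the derived state throughout.
asymmetric ears: derived state 'absent' in Z only — an autapomorphy, so it tells us nothing about relationships among taxa.
All ingroup taxa share the derived state 'absent' for fruit dehiscent; it defines the ingroup but does not resolve relationships within it.
ocelli absent: derived state 'absent' in D and U only — synapomorphy for {D, U}.
nectar spur (derived state 'absent') is shared by D, U, and Z — a synapomorphy uniting that clade.
Most parsimonious ingroup topology: (((D,U),Z),E).
U and D form a cherry on this tree, so they are sister taxa.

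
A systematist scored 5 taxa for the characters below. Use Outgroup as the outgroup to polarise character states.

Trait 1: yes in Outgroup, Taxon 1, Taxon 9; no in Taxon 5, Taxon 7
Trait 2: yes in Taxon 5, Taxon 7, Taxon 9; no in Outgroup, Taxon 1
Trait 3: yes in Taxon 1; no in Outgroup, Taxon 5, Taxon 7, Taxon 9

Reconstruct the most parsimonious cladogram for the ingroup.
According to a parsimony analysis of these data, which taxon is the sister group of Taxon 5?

Taxon 7

Character polarity is set by the outgroup: the derived state is whichever differs from the outgroup's state, so for Trait 1 the derived state is 'no', and for the remaining characters it is 'yes'.
Trait 1: derived state 'no' in Taxon 5 and Taxon 7 only — synapomorphy for {Taxon 5, Taxon 7}.
Only Taxon 5, Taxon 7, and Taxon 9 show the derived state 'yes' for Trait 2, supporting them as a clade.
Trait 3 (derived state 'yes') is unique to Taxon 1 (autapomorphy; uninformative for grouping).
Most parsimonious ingroup topology: (((Taxon 5,Taxon 7),Taxon 9),Taxon 1).
Taxon 5 and Taxon 7 form a cherry on this tree, so they are sister taxa.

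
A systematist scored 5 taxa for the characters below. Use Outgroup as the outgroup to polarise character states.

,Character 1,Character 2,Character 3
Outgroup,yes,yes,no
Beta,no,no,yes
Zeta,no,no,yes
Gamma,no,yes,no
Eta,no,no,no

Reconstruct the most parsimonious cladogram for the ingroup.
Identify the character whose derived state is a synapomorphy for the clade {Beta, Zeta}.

Character polarity is set by the outgroup: the derived state is whichever differs from the outgroup's state, so for Character 1, Character 2 the derived state is 'no', and for the remaining characters it is 'yes'.
Character 1 (derived state 'no') is shared by all ingroup taxa — unites the whole ingroup.
Only Beta, Eta, and Zeta show the derived state 'no' for Character 2, supporting them as a clade.
Character 3 (derived state 'yes') is shared by Beta and Zeta — a synapomorphy uniting that clade.
Most parsimonious ingroup topology: (((Beta,Zeta),Eta),Gamma).
The clade {Beta, Zeta} is supported by Character 3: its derived state 'yes' occurs in exactly those taxa and in no other taxon (including the outgroup).

Character 3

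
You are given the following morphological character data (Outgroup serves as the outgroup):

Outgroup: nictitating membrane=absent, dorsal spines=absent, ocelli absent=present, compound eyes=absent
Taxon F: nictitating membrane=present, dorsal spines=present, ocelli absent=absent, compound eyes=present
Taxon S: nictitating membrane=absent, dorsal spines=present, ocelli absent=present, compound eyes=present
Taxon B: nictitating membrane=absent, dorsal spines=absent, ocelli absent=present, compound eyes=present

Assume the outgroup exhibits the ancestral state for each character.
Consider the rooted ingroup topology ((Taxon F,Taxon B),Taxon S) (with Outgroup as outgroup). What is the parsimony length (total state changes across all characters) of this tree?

5

Map each character onto ((Taxon F,Taxon B),Taxon S) (rooted by Outgroup) and count the minimum state changes it requires (Fitch parsimony):
nictitating membrane: 1; dorsal spines: 2; ocelli absent: 1; compound eyes: 1.
Total tree length = 5.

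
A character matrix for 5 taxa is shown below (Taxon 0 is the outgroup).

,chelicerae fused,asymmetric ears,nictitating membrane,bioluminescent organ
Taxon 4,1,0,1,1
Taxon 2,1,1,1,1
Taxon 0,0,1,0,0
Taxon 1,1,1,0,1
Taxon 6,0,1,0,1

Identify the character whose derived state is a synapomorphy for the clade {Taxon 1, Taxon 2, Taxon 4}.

chelicerae fused

Character polarity is set by the outgroup: the derived state is whichever differs from the outgroup's state, so for asymmetric ears the derived state is '0', and for the remaining characters it is '1'.
chelicerae fused (derived state '1') is shared by Taxon 1, Taxon 2, and Taxon 4 — a synapomorphy uniting that clade.
asymmetric ears: derived state '0' in Taxon 4 only — an autapomorphy, so it tells us nothing about relationships among taxa.
Only Taxon 2 and Taxon 4 show the derived state '1' for nictitating membrane, supporting them as a clade.
bioluminescent organ (derived state '1') is shared by all ingroup taxa — unites the whole ingroup.
Most parsimonious ingroup topology: (((Taxon 4,Taxon 2),Taxon 1),Taxon 6).
The clade {Taxon 1, Taxon 2, Taxon 4} is supported by chelicerae fused: its derived state '1' occurs in exactly those taxa and in no other taxon (including the outgroup).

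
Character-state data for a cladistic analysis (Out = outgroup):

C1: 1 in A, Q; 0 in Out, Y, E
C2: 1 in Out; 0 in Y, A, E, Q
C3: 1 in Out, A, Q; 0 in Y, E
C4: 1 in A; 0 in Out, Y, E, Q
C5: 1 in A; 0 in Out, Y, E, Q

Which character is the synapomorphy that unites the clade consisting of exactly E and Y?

Character polarity is set by the outgroup: the derived state is whichever differs from the outgroup's state, so for C2, C3 the derived state is '0', and for the remaining characters it is '1'.
C1 (derived state '1') is shared by A and Q — a synapomorphy uniting that clade.
All ingroup taxa share the derived state '0' for C2; it defines the ingroup but does not resolve relationships within it.
Only E and Y show the derived state '0' for C3, supporting them as a clade.
C4: derived state '1' in A only — an autapomorphy, so it tells us nothing about relationships among taxa.
C5 (derived state '1') is unique to A (autapomorphy; uninformative for grouping).
Most parsimonious ingroup topology: ((Y,E),(A,Q)).
The clade {E, Y} is supported by C3: its derived state '0' occurs in exactly those taxa and in no other taxon (including the outgroup).

C3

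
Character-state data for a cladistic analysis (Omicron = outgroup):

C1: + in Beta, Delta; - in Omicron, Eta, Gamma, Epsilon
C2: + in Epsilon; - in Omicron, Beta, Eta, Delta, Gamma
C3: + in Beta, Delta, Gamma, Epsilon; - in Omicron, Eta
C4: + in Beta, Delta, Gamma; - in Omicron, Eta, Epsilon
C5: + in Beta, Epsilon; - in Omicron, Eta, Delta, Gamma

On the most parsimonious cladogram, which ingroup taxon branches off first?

Eta

The outgroup has state '-' for every character, so '+' is the derived state throughout.
Only Beta and Delta show the derived state '+' for C1, supporting them as a clade.
C2 (derived state '+') is unique to Epsilon (autapomorphy; uninformative for grouping).
C3 (derived state '+') is shared by Beta, Delta, Epsilon, and Gamma — a synapomorphy uniting that clade.
C4: derived state '+' in Beta, Delta, and Gamma only — synapomorphy for {Beta, Delta, Gamma}.
C5 groups Beta and Epsilon, which is incompatible with the clades supported by the remaining characters; treating it as convergent (homoplasy) costs fewer steps than any alternative tree.
Most parsimonious ingroup topology: ((((Beta,Delta),Gamma),Epsilon),Eta).
Eta is sister to the clade containing all other ingroup taxa, so it is the earliest-diverging (most basal) ingroup lineage.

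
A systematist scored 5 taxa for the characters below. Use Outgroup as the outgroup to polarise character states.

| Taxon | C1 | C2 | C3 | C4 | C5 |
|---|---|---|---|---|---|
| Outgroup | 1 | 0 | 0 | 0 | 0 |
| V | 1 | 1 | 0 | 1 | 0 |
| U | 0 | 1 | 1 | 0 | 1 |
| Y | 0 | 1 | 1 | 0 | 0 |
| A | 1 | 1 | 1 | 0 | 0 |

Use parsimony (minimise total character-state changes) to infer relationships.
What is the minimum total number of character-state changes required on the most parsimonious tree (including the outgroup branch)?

Character polarity is set by the outgroup: the derived state is whichever differs from the outgroup's state, so for C1 the derived state is '0', and for the remaining characters it is '1'.
Only U and Y show the derived state '0' for C1, supporting them as a clade.
C2 (derived state '1') is shared by all ingroup taxa — unites the whole ingroup.
Only A, U, and Y show the derived state '1' for C3, supporting them as a clade.
C4 (derived state '1') is unique to V (autapomorphy; uninformative for grouping).
C5 (derived state '1') is unique to U (autapomorphy; uninformative for grouping).
Most parsimonious ingroup topology: (V,((U,Y),A)).
Changes per character on this tree: C1: 1; C2: 1; C3: 1; C4: 1; C5: 1.
Total = 5.

5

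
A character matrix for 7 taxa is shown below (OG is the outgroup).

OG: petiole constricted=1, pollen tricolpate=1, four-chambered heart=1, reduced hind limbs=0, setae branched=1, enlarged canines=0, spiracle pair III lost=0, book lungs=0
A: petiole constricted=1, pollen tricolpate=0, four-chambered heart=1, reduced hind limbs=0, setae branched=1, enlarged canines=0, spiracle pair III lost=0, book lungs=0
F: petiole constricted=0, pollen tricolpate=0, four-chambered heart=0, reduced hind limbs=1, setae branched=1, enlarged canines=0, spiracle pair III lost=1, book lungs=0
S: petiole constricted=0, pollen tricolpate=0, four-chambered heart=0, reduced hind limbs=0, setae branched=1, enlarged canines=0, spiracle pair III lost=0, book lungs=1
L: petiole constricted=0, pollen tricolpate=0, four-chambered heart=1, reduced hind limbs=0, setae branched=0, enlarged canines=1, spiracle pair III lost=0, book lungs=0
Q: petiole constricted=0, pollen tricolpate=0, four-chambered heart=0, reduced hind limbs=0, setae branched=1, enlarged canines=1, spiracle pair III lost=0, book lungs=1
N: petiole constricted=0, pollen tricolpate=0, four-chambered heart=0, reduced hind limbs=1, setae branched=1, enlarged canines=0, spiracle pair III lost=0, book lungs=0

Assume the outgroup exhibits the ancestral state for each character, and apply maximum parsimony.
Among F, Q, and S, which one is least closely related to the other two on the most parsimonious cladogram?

Character polarity is set by the outgroup: the derived state is whichever differs from the outgroup's state, so for petiole constricted, pollen tricolpate, four-chambered heart, setae branched the derived state is '0', and for the remaining characters it is '1'.
petiole constricted: derived state '0' in F, L, N, Q, and S only — synapomorphy for {F, L, N, Q, S}.
pollen tricolpate (derived state '0') is shared by all ingroup taxa — unites the whole ingroup.
four-chambered heart (derived state '0') is shared by F, N, Q, and S — a synapomorphy uniting that clade.
reduced hind limbs (derived state '1') is shared by F and N — a synapomorphy uniting that clade.
setae branched: derived state '0' in L only — an autapomorphy, so it tells us nothing about relationships among taxa.
enlarged canines (state '1') occurs in L and Q but conflicts with the nesting implied by the other characters — most parsimoniously interpreted as homoplasy.
spiracle pair III lost (derived state '1') is unique to F (autapomorphy; uninformative for grouping).
Only Q and S show the derived state '1' for book lungs, supporting them as a clade.
Most parsimonious ingroup topology: (A,(((F,N),(S,Q)),L)).
Q and S share a more recent common ancestor with each other than either does with F, so F is the least closely related of the three.

F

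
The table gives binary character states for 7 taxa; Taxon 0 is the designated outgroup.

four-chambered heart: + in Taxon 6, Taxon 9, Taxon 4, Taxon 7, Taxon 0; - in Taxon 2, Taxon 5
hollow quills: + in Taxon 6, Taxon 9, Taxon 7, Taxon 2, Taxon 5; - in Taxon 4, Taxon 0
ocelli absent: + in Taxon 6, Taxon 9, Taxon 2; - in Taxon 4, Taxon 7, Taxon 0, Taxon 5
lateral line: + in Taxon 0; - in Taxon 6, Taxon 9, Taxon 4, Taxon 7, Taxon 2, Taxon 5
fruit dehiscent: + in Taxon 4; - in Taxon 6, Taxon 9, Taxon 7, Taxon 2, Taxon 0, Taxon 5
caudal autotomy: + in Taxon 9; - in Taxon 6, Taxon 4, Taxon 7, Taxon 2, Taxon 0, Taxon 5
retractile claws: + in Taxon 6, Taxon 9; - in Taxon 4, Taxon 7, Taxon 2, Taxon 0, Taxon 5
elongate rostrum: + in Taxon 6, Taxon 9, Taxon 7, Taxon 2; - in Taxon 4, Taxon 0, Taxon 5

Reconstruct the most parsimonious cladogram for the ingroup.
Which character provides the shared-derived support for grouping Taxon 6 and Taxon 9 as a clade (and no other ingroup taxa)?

retractile claws

Character polarity is set by the outgroup: the derived state is whichever differs from the outgroup's state, so for four-chambered heart, lateral line the derived state is '-', and for the remaining characters it is '+'.
four-chambered heart (state '-') occurs in Taxon 2 and Taxon 5 but conflicts with the nesting implied by the other characters — most parsimoniously interpreted as homoplasy.
hollow quills: derived state '+' in Taxon 2, Taxon 5, Taxon 6, Taxon 7, and Taxon 9 only — synapomorphy for {Taxon 2, Taxon 5, Taxon 6, Taxon 7, Taxon 9}.
ocelli absent: derived state '+' in Taxon 2, Taxon 6, and Taxon 9 only — synapomorphy for {Taxon 2, Taxon 6, Taxon 9}.
lateral line (derived state '-') is shared by all ingroup taxa — unites the whole ingroup.
fruit dehiscent (derived state '+') is unique to Taxon 4 (autapomorphy; uninformative for grouping).
caudal autotomy: derived state '+' in Taxon 9 only — an autapomorphy, so it tells us nothing about relationships among taxa.
retractile claws (derived state '+') is shared by Taxon 6 and Taxon 9 — a synapomorphy uniting that clade.
Only Taxon 2, Taxon 6, Taxon 7, and Taxon 9 show the derived state '+' for elongate rostrum, supporting them as a clade.
Most parsimonious ingroup topology: (((((Taxon 9,Taxon 6),Taxon 2),Taxon 7),Taxon 5),Taxon 4).
The clade {Taxon 6, Taxon 9} is supported by retractile claws: its derived state '+' occurs in exactly those taxa and in no other taxon (including the outgroup).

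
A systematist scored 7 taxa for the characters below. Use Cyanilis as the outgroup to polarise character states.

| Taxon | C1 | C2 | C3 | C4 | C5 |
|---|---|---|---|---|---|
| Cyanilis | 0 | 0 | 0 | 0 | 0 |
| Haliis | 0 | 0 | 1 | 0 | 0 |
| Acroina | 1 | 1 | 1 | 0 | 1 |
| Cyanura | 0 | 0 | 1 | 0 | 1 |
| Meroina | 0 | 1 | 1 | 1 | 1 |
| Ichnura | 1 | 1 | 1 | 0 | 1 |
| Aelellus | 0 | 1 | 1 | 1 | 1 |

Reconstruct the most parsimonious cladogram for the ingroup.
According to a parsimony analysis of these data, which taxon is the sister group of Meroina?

The outgroup has state '0' for every character, so '1' is the derived state throughout.
C1: derived state '1' in Acroina and Ichnura only — synapomorphy for {Acroina, Ichnura}.
Only Acroina, Aelellus, Ichnura, and Meroina show the derived state '1' for C2, supporting them as a clade.
C3 (derived state '1') is shared by all ingroup taxa — unites the whole ingroup.
C4 (derived state '1') is shared by Aelellus and Meroina — a synapomorphy uniting that clade.
C5: derived state '1' in Acroina, Aelellus, Cyanura, Ichnura, and Meroina only — synapomorphy for {Acroina, Aelellus, Cyanura, Ichnura, Meroina}.
Most parsimonious ingroup topology: (Haliis,(((Acroina,Ichnura),(Meroina,Aelellus)),Cyanura)).
Meroina and Aelellus form a cherry on this tree, so they are sister taxa.

Aelellus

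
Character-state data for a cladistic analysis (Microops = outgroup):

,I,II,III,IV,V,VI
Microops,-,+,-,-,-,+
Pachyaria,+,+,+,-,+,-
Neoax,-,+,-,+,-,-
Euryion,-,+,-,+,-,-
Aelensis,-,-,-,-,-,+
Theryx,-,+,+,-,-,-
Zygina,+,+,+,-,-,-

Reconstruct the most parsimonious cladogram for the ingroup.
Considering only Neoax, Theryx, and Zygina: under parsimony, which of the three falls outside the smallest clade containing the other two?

Neoax

Character polarity is set by the outgroup: the derived state is whichever differs from the outgroup's state, so for II, VI the derived state is '-', and for the remaining characters it is '+'.
Only Pachyaria and Zygina show the derived state '+' for I, supporting them as a clade.
II (derived state '-') is unique to Aelensis (autapomorphy; uninformative for grouping).
III: derived state '+' in Pachyaria, Theryx, and Zygina only — synapomorphy for {Pachyaria, Theryx, Zygina}.
Only Euryion and Neoax show the derived state '+' for IV, supporting them as a clade.
V (derived state '+') is unique to Pachyaria (autapomorphy; uninformative for grouping).
VI: derived state '-' in Euryion, Neoax, Pachyaria, Theryx, and Zygina only — synapomorphy for {Euryion, Neoax, Pachyaria, Theryx, Zygina}.
Most parsimonious ingroup topology: ((((Pachyaria,Zygina),Theryx),(Neoax,Euryion)),Aelensis).
Theryx and Zygina share a more recent common ancestor with each other than either does with Neoax, so Neoax is the least closely related of the three.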